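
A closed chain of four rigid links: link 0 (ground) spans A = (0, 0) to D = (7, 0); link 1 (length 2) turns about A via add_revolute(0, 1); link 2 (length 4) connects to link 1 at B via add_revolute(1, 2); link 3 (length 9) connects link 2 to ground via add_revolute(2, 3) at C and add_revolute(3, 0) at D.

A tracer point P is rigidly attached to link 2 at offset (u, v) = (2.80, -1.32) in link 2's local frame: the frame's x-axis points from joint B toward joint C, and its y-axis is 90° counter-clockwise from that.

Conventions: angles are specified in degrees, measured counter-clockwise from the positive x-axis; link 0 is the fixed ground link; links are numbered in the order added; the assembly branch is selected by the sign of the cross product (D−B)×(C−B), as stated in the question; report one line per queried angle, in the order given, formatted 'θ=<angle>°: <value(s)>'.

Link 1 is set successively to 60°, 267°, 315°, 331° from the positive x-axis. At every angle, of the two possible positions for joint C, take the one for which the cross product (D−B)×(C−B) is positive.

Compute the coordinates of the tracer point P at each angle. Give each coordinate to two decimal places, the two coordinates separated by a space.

A=(0,0), D=(7.00,0)
θ=60°: B = A + 2.00·(cos60°, sin60°) = (1.0000, 1.7321)
θ=60°: |BD| = 6.2450
θ=60°: circle(B,4.00) ∩ circle(D,9.00): a=-2.0817, h=3.4157
θ=60°:   candidates: C₊=(-0.0527,5.5911) cross=21.331; C₋=(-1.9473,-0.9722) cross=-21.331
θ=60°:   branch + wants cross > 0 → take C=(-0.0527,5.5911) (cross=21.331)
θ=60°: ex = (C−B)/|BC| = (-0.2632,0.9648); ey = (-0.9648,-0.2632)
θ=60°: P = B + 2.80·ex + -1.32·ey = (1.5366,4.7807)
θ=267°: B = A + 2.00·(cos267°, sin267°) = (-0.1047, -1.9973)
θ=267°: |BD| = 7.3801
θ=267°: circle(B,4.00) ∩ circle(D,9.00): a=-0.7137, h=3.9358
θ=267°:   candidates: C₊=(-1.8569,1.5985) cross=29.047; C₋=(0.2734,-5.9794) cross=-29.047
θ=267°:   branch + wants cross > 0 → take C=(-1.8569,1.5985) (cross=29.047)
θ=267°: ex = (C−B)/|BC| = (-0.4381,0.8989); ey = (-0.8989,-0.4381)
θ=267°: P = B + 2.80·ex + -1.32·ey = (-0.1446,1.0980)
θ=315°: B = A + 2.00·(cos315°, sin315°) = (1.4142, -1.4142)
θ=315°: |BD| = 5.7620
θ=315°: circle(B,4.00) ∩ circle(D,9.00): a=-2.7594, h=2.8959
θ=315°:   candidates: C₊=(-1.9715,0.7158) cross=16.686; C₋=(-0.5500,-4.8987) cross=-16.686
θ=315°:   branch + wants cross > 0 → take C=(-1.9715,0.7158) (cross=16.686)
θ=315°: ex = (C−B)/|BC| = (-0.8464,0.5325); ey = (-0.5325,-0.8464)
θ=315°: P = B + 2.80·ex + -1.32·ey = (-0.2529,1.1941)
θ=331°: B = A + 2.00·(cos331°, sin331°) = (1.7492, -0.9696)
θ=331°: |BD| = 5.3395
θ=331°: circle(B,4.00) ∩ circle(D,9.00): a=-3.4169, h=2.0796
θ=331°:   candidates: C₊=(-1.9885,0.4549) cross=11.104; C₋=(-1.2332,-3.6351) cross=-11.104
θ=331°:   branch + wants cross > 0 → take C=(-1.9885,0.4549) (cross=11.104)
θ=331°: ex = (C−B)/|BC| = (-0.9344,0.3561); ey = (-0.3561,-0.9344)
θ=331°: P = B + 2.80·ex + -1.32·ey = (-0.3971,1.2610)

θ=60°: 1.54 4.78
θ=267°: -0.14 1.10
θ=315°: -0.25 1.19
θ=331°: -0.40 1.26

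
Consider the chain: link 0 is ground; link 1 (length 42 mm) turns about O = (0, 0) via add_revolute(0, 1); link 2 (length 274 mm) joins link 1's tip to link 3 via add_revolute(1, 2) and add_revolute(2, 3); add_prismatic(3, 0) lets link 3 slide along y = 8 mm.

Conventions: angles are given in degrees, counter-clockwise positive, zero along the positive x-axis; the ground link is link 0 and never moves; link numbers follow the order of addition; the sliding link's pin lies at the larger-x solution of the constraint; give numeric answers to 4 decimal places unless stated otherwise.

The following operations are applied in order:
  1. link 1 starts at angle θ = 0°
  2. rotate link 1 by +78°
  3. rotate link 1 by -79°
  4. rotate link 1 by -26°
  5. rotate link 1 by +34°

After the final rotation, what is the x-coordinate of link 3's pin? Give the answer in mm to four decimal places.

geometry: r = 42 mm, L = 274 mm, e = 8 mm; θ starts at 0°
rotate link 1 by +78°: θ ← 0° +78° = 78°
rotate link 1 by -79°: θ ← 78° -79° = -1°
rotate link 1 by -26°: θ ← -1° -26° = -27°
rotate link 1 by +34°: θ ← -27° +34° = 7°
crank pin P = (r cos θ, r sin θ) = (41.686938, 5.118512)
h = r sin θ − e = 5.118512 − 8 = -2.881488
x = r cos θ + √(L² − h²) = 41.686938 + 273.984848 = 315.671787

315.6718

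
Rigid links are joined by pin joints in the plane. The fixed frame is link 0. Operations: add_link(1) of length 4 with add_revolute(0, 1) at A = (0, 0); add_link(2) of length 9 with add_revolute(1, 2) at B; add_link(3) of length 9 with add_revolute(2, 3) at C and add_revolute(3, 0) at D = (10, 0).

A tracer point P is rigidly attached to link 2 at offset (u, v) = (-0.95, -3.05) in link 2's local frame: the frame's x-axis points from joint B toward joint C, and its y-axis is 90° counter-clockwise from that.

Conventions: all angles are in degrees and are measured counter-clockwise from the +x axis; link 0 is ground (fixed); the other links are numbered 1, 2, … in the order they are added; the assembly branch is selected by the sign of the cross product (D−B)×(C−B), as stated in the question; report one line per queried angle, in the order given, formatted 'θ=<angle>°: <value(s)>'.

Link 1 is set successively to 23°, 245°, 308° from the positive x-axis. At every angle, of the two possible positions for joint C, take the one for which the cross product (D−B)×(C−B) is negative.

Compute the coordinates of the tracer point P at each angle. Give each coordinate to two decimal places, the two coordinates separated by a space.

A=(0,0), D=(10.00,0)
θ=23°: B = A + 4.00·(cos23°, sin23°) = (3.6820, 1.5629)
θ=23°: |BD| = 6.5084
θ=23°: circle(B,9.00) ∩ circle(D,9.00): a=3.2542, h=8.3911
θ=23°:   candidates: C₊=(8.8560,8.9270) cross=54.613; C₋=(4.8260,-7.3641) cross=-54.613
θ=23°:   branch - wants cross < 0 → take C=(4.8260,-7.3641) (cross=-54.613)
θ=23°: ex = (C−B)/|BC| = (0.1271,-0.9919); ey = (0.9919,0.1271)
θ=23°: P = B + -0.95·ex + -3.05·ey = (0.5360,2.1175)
θ=245°: B = A + 4.00·(cos245°, sin245°) = (-1.6905, -3.6252)
θ=245°: |BD| = 12.2397
θ=245°: circle(B,9.00) ∩ circle(D,9.00): a=6.1198, h=6.5991
θ=245°:   candidates: C₊=(2.2002,4.4903) cross=80.770; C₋=(6.1093,-8.1156) cross=-80.770
θ=245°:   branch - wants cross < 0 → take C=(6.1093,-8.1156) (cross=-80.770)
θ=245°: ex = (C−B)/|BC| = (0.8666,-0.4989); ey = (0.4989,0.8666)
θ=245°: P = B + -0.95·ex + -3.05·ey = (-4.0355,-5.7945)
θ=308°: B = A + 4.00·(cos308°, sin308°) = (2.4626, -3.1520)
θ=308°: |BD| = 8.1699
θ=308°: circle(B,9.00) ∩ circle(D,9.00): a=4.0849, h=8.0196
θ=308°:   candidates: C₊=(3.1373,5.8226) cross=65.519; C₋=(9.3254,-8.9747) cross=-65.519
θ=308°:   branch - wants cross < 0 → take C=(9.3254,-8.9747) (cross=-65.519)
θ=308°: ex = (C−B)/|BC| = (0.7625,-0.6470); ey = (0.6470,0.7625)
θ=308°: P = B + -0.95·ex + -3.05·ey = (-0.2350,-4.8631)

θ=23°: 0.54 2.12
θ=245°: -4.04 -5.79
θ=308°: -0.23 -4.86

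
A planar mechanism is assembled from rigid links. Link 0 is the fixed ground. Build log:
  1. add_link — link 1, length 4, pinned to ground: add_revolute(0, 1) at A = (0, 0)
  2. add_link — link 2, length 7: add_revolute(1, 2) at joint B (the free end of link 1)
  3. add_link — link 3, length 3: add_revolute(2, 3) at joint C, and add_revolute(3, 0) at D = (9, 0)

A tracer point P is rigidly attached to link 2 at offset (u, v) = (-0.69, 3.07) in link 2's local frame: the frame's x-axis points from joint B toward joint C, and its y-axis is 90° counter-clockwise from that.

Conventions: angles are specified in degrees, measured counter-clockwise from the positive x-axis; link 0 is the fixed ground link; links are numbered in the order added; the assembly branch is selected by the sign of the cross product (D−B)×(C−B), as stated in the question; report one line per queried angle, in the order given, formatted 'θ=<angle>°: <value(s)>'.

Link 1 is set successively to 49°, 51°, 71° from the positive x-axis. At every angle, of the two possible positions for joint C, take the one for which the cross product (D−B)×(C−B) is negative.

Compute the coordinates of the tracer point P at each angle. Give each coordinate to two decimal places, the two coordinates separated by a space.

A=(0,0), D=(9.00,0)
θ=49°: B = A + 4.00·(cos49°, sin49°) = (2.6242, 3.0188)
θ=49°: |BD| = 7.0543
θ=49°: circle(B,7.00) ∩ circle(D,3.00): a=6.3623, h=2.9191
θ=49°:   candidates: C₊=(9.6237,2.9344) cross=20.592; C₋=(7.1253,-2.3421) cross=-20.592
θ=49°:   branch - wants cross < 0 → take C=(7.1253,-2.3421) (cross=-20.592)
θ=49°: ex = (C−B)/|BC| = (0.6430,-0.7659); ey = (0.7659,0.6430)
θ=49°: P = B + -0.69·ex + 3.07·ey = (4.5317,5.5213)
θ=51°: B = A + 4.00·(cos51°, sin51°) = (2.5173, 3.1086)
θ=51°: |BD| = 7.1895
θ=51°: circle(B,7.00) ∩ circle(D,3.00): a=6.3766, h=2.8878
θ=51°:   candidates: C₊=(9.5156,2.9554) cross=20.762; C₋=(7.0184,-2.2524) cross=-20.762
θ=51°:   branch - wants cross < 0 → take C=(7.0184,-2.2524) (cross=-20.762)
θ=51°: ex = (C−B)/|BC| = (0.6430,-0.7659); ey = (0.7659,0.6430)
θ=51°: P = B + -0.69·ex + 3.07·ey = (4.4248,5.6111)
θ=71°: B = A + 4.00·(cos71°, sin71°) = (1.3023, 3.7821)
θ=71°: |BD| = 8.5767
θ=71°: circle(B,7.00) ∩ circle(D,3.00): a=6.6202, h=2.2743
θ=71°:   candidates: C₊=(8.2470,2.9040) cross=19.506; C₋=(6.2412,-1.1785) cross=-19.506
θ=71°:   branch - wants cross < 0 → take C=(6.2412,-1.1785) (cross=-19.506)
θ=71°: ex = (C−B)/|BC| = (0.7056,-0.7087); ey = (0.7087,0.7056)
θ=71°: P = B + -0.69·ex + 3.07·ey = (2.9910,6.4371)

θ=49°: 4.53 5.52
θ=51°: 4.42 5.61
θ=71°: 2.99 6.44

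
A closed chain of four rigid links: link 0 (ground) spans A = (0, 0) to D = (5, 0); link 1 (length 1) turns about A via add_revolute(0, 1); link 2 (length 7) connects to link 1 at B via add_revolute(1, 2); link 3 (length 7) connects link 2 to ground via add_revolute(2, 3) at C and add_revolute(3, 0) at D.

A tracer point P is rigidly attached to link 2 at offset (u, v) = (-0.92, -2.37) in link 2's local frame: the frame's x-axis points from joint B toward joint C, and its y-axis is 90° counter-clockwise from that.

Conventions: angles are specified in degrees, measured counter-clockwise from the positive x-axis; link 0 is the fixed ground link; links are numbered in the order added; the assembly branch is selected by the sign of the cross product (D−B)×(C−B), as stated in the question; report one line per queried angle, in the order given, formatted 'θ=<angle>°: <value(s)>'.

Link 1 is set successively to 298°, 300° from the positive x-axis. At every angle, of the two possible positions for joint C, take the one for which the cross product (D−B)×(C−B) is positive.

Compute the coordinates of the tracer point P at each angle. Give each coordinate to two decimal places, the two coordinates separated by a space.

A=(0,0), D=(5.00,0)
θ=298°: B = A + 1.00·(cos298°, sin298°) = (0.4695, -0.8829)
θ=298°: |BD| = 4.6158
θ=298°: circle(B,7.00) ∩ circle(D,7.00): a=2.3079, h=6.6086
θ=298°:   candidates: C₊=(1.4706,6.0451) cross=30.504; C₋=(3.9989,-6.9280) cross=-30.504
θ=298°:   branch + wants cross > 0 → take C=(1.4706,6.0451) (cross=30.504)
θ=298°: ex = (C−B)/|BC| = (0.1430,0.9897); ey = (-0.9897,0.1430)
θ=298°: P = B + -0.92·ex + -2.37·ey = (2.6835,-2.1324)
θ=300°: B = A + 1.00·(cos300°, sin300°) = (0.5000, -0.8660)
θ=300°: |BD| = 4.5826
θ=300°: circle(B,7.00) ∩ circle(D,7.00): a=2.2913, h=6.6144
θ=300°:   candidates: C₊=(1.5000,6.0622) cross=30.311; C₋=(4.0000,-6.9282) cross=-30.311
θ=300°:   branch + wants cross > 0 → take C=(1.5000,6.0622) (cross=30.311)
θ=300°: ex = (C−B)/|BC| = (0.1429,0.9897); ey = (-0.9897,0.1429)
θ=300°: P = B + -0.92·ex + -2.37·ey = (2.7143,-2.1152)

θ=298°: 2.68 -2.13
θ=300°: 2.71 -2.12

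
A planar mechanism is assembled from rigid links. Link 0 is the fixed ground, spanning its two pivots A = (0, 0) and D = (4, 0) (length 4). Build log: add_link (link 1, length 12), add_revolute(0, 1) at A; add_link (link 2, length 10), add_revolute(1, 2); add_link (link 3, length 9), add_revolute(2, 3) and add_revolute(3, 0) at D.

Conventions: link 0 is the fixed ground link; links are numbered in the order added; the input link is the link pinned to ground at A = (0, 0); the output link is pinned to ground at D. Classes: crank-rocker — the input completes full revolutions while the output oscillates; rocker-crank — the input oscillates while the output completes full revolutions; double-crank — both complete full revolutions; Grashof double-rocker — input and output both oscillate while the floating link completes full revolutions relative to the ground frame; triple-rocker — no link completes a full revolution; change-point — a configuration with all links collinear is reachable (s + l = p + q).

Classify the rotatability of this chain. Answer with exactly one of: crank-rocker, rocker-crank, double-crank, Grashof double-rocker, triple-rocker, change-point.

lengths: ground=4, input=12, coupler=10, output=9
sorted: s=4 (shortest), l=12 (longest), p+q=19
s + l = 16 vs p + q = 19
s + l < p + q (Grashof) with shortest = ground link → double-crank

double-crank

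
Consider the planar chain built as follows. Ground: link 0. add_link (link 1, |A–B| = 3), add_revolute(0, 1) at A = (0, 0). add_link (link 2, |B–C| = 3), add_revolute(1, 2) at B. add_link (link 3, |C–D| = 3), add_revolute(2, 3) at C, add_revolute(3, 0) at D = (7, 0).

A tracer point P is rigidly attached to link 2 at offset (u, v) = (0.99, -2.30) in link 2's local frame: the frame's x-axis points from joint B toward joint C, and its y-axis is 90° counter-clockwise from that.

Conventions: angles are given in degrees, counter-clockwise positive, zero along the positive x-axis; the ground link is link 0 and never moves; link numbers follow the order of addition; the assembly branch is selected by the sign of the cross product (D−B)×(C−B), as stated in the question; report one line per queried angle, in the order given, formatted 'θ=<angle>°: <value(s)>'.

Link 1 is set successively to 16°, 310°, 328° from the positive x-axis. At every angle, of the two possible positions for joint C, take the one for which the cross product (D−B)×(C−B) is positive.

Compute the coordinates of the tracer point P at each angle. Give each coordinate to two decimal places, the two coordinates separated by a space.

A=(0,0), D=(7.00,0)
θ=16°: B = A + 3.00·(cos16°, sin16°) = (2.8838, 0.8269)
θ=16°: |BD| = 4.1985
θ=16°: circle(B,3.00) ∩ circle(D,3.00): a=2.0992, h=2.1432
θ=16°:   candidates: C₊=(5.3640,2.5147) cross=8.998; C₋=(4.5198,-1.6878) cross=-8.998
θ=16°:   branch + wants cross > 0 → take C=(5.3640,2.5147) (cross=8.998)
θ=16°: ex = (C−B)/|BC| = (0.8267,0.5626); ey = (-0.5626,0.8267)
θ=16°: P = B + 0.99·ex + -2.30·ey = (4.9962,-0.5176)
θ=310°: B = A + 3.00·(cos310°, sin310°) = (1.9284, -2.2981)
θ=310°: |BD| = 5.5680
θ=310°: circle(B,3.00) ∩ circle(D,3.00): a=2.7840, h=1.1177
θ=310°:   candidates: C₊=(4.0029,-0.1310) cross=6.223; C₋=(4.9255,-2.1671) cross=-6.223
θ=310°:   branch + wants cross > 0 → take C=(4.0029,-0.1310) (cross=6.223)
θ=310°: ex = (C−B)/|BC| = (0.6915,0.7224); ey = (-0.7224,0.6915)
θ=310°: P = B + 0.99·ex + -2.30·ey = (4.2744,-3.1734)
θ=328°: B = A + 3.00·(cos328°, sin328°) = (2.5441, -1.5898)
θ=328°: |BD| = 4.7310
θ=328°: circle(B,3.00) ∩ circle(D,3.00): a=2.3655, h=1.8451
θ=328°:   candidates: C₊=(4.1520,0.9430) cross=8.729; C₋=(5.3921,-2.5327) cross=-8.729
θ=328°:   branch + wants cross > 0 → take C=(4.1520,0.9430) (cross=8.729)
θ=328°: ex = (C−B)/|BC| = (0.5360,0.8442); ey = (-0.8442,0.5360)
θ=328°: P = B + 0.99·ex + -2.30·ey = (5.0165,-1.9867)

θ=16°: 5.00 -0.52
θ=310°: 4.27 -3.17
θ=328°: 5.02 -1.99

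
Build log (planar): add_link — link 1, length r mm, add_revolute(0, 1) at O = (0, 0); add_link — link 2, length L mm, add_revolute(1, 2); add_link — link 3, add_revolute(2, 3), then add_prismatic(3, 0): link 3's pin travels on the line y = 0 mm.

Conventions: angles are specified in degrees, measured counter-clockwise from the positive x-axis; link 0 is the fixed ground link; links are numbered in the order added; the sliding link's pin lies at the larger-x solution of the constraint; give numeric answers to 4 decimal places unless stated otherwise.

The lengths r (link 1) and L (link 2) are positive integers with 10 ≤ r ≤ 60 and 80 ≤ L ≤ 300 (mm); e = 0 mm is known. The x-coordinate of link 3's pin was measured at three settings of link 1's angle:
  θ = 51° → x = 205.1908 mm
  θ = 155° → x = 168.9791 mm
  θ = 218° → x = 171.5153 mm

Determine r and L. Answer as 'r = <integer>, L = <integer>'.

constraint per measurement: (x − r cos θ)² + (r sin θ − e)² = L²
subtracting the θ₁ and θ₂ equations cancels the r² and L² terms:
r = (x₁² − x₂²) / (2[(x₁cos θ₁ + e sin θ₁) − (x₂cos θ₂ + e sin θ₂)]) = 24.0000 → r = 24
L² = (x₁ − r cos θ₁)² + (r sin θ₁ − e)² = 36480.9882 → L = 191.0000 → L = 191
check at θ₃=218°: x = 171.5153 (printed 171.5153) ✓

r = 24, L = 191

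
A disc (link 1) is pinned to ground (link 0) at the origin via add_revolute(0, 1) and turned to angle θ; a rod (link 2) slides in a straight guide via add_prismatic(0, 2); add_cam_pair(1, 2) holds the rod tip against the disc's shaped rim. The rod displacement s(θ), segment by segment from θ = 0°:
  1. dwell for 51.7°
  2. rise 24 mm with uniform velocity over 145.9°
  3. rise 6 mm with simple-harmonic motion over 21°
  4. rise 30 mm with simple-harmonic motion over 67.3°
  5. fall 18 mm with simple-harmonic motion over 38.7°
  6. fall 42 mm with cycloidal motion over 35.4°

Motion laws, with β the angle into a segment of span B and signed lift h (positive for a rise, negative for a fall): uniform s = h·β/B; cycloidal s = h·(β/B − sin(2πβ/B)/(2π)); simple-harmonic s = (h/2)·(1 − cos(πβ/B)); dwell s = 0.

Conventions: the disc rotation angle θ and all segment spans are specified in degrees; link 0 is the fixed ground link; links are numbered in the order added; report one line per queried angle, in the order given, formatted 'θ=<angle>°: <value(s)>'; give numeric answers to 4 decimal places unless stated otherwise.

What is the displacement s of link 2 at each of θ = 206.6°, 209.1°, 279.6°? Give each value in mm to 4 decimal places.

segment 1 (0° to 51.7°, dwell): s unchanged at 0.0000
segment 2 (51.7° to 197.6°, uniform, h = 24) is passed completely: s = 0.0000 + (24) = 24.0000
θ = 206.6° falls in segment 3 (197.6° to 218.6°, simple-harmonic, h = 6): β = 206.6 − 197.6 = 9°, B = 21°; Δs = 6/2·(1 − cos(π·0.4286)) = 2.3324; s = 24.0000 + 2.3324 = 26.3324
θ = 209.1° falls in segment 3 (197.6° to 218.6°, simple-harmonic, h = 6): β = 209.1 − 197.6 = 11.5°, B = 21°; Δs = 6/2·(1 − cos(π·0.5476)) = 3.4471; s = 24.0000 + 3.4471 = 27.4471
segment 3 (197.6° to 218.6°, simple-harmonic, h = 6) is passed completely: s = 24.0000 + (6) = 30.0000
θ = 279.6° falls in segment 4 (218.6° to 285.9°, simple-harmonic, h = 30): β = 279.6 − 218.6 = 61°, B = 67.3°; Δs = 30/2·(1 − cos(π·0.9064)) = 29.3560; s = 30.0000 + 29.3560 = 59.3560

θ=206.6°: 26.3324
θ=209.1°: 27.4471
θ=279.6°: 59.3560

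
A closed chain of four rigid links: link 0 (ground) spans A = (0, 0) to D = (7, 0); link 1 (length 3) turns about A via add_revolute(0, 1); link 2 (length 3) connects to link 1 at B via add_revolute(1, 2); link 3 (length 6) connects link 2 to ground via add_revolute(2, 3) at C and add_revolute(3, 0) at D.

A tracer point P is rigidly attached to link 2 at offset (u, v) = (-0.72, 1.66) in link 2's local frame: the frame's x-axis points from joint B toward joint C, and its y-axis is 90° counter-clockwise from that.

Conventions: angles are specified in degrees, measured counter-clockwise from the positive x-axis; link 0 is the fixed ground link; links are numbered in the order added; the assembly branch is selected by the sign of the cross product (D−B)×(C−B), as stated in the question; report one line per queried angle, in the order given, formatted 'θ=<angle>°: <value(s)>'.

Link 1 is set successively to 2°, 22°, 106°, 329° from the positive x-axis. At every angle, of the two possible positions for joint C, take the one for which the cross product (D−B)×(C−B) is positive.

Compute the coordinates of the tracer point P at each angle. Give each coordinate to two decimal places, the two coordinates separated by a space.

A=(0,0), D=(7.00,0)
θ=2°: B = A + 3.00·(cos2°, sin2°) = (2.9982, 0.1047)
θ=2°: |BD| = 4.0032
θ=2°: circle(B,3.00) ∩ circle(D,6.00): a=-1.3707, h=2.6686
θ=2°:   candidates: C₊=(1.6977,2.8082) cross=10.683; C₋=(1.5581,-2.5271) cross=-10.683
θ=2°:   branch + wants cross > 0 → take C=(1.6977,2.8082) (cross=10.683)
θ=2°: ex = (C−B)/|BC| = (-0.4335,0.9012); ey = (-0.9012,-0.4335)
θ=2°: P = B + -0.72·ex + 1.66·ey = (1.8143,-1.2637)
θ=22°: B = A + 3.00·(cos22°, sin22°) = (2.7816, 1.1238)
θ=22°: |BD| = 4.3656
θ=22°: circle(B,3.00) ∩ circle(D,6.00): a=-0.9096, h=2.8588
θ=22°:   candidates: C₊=(2.6386,4.1204) cross=12.480; C₋=(1.1667,-1.4045) cross=-12.480
θ=22°:   branch + wants cross > 0 → take C=(2.6386,4.1204) (cross=12.480)
θ=22°: ex = (C−B)/|BC| = (-0.0477,0.9989); ey = (-0.9989,-0.0477)
θ=22°: P = B + -0.72·ex + 1.66·ey = (1.1578,0.3255)
θ=106°: B = A + 3.00·(cos106°, sin106°) = (-0.8269, 2.8838)
θ=106°: |BD| = 8.3413
θ=106°: circle(B,3.00) ∩ circle(D,6.00): a=2.5522, h=1.5768
θ=106°:   candidates: C₊=(2.1130,3.4810) cross=13.153; C₋=(1.0227,0.5218) cross=-13.153
θ=106°:   branch + wants cross > 0 → take C=(2.1130,3.4810) (cross=13.153)
θ=106°: ex = (C−B)/|BC| = (0.9800,0.1991); ey = (-0.1991,0.9800)
θ=106°: P = B + -0.72·ex + 1.66·ey = (-1.8630,4.3672)
θ=329°: B = A + 3.00·(cos329°, sin329°) = (2.5715, -1.5451)
θ=329°: |BD| = 4.6903
θ=329°: circle(B,3.00) ∩ circle(D,6.00): a=-0.5331, h=2.9522
θ=329°:   candidates: C₊=(1.0956,1.0667) cross=13.847; C₋=(3.0407,-4.5082) cross=-13.847
θ=329°:   branch + wants cross > 0 → take C=(1.0956,1.0667) (cross=13.847)
θ=329°: ex = (C−B)/|BC| = (-0.4920,0.8706); ey = (-0.8706,-0.4920)
θ=329°: P = B + -0.72·ex + 1.66·ey = (1.4805,-2.9886)

θ=2°: 1.81 -1.26
θ=22°: 1.16 0.33
θ=106°: -1.86 4.37
θ=329°: 1.48 -2.99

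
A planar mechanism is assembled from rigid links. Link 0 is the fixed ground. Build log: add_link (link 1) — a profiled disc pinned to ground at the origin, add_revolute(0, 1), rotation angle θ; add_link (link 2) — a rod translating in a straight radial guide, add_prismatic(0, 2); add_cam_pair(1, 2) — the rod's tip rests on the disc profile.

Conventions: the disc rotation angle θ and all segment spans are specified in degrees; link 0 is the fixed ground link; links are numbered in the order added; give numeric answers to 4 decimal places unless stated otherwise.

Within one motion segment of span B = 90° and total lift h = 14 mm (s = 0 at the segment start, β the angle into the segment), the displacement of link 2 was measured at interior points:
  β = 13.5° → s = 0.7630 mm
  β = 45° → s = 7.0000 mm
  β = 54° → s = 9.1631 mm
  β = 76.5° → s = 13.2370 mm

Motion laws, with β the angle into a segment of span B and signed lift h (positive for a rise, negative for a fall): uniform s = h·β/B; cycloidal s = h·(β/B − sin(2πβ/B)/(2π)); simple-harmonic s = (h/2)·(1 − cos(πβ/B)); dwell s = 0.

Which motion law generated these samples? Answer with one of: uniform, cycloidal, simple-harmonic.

candidates at β/B = r: uniform s = h·r (linear in β); cycloidal s = h·(r − sin(2πr)/(2π)); simple-harmonic s = (h/2)(1 − cos(πr))
β=13.5°: printed 0.7630 | uniform 2.1000, cycloidal 0.2974, simple-harmonic 0.7630
β=45°: printed 7.0000 | uniform 7.0000, cycloidal 7.0000, simple-harmonic 7.0000
β=54°: printed 9.1631 | uniform 8.4000, cycloidal 9.7097, simple-harmonic 9.1631
β=76.5°: printed 13.2370 | uniform 11.9000, cycloidal 13.7026, simple-harmonic 13.2370
only one law matches every sample → simple-harmonic

simple-harmonic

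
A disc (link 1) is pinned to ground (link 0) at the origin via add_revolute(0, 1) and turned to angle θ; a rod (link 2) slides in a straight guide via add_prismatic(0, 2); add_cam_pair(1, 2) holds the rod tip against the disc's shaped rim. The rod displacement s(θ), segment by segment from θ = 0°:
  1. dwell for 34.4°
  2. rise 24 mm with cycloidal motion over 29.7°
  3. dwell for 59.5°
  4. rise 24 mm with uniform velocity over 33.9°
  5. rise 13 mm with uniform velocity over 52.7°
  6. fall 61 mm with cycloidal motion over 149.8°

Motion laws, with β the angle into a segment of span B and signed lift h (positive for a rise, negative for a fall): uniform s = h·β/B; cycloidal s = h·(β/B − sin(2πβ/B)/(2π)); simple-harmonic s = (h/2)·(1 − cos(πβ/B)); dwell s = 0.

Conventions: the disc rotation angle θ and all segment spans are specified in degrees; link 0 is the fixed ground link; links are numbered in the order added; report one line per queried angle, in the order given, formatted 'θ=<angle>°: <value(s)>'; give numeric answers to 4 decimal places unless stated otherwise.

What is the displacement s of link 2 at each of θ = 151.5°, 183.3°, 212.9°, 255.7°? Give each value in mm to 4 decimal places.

segment 1 (0° to 34.4°, dwell): s unchanged at 0.0000
segment 2 (34.4° to 64.1°, cycloidal, h = 24) is passed completely: s = 0.0000 + (24) = 24.0000
segment 3 (64.1° to 123.6°, dwell): s unchanged at 24.0000
θ = 151.5° falls in segment 4 (123.6° to 157.5°, uniform, h = 24): β = 151.5 − 123.6 = 27.9°, B = 33.9°; Δs = 24·27.9/33.9 = 19.7522; s = 24.0000 + 19.7522 = 43.7522
segment 4 (123.6° to 157.5°, uniform, h = 24) is passed completely: s = 24.0000 + (24) = 48.0000
θ = 183.3° falls in segment 5 (157.5° to 210.2°, uniform, h = 13): β = 183.3 − 157.5 = 25.8°, B = 52.7°; Δs = 13·25.8/52.7 = 6.3643; s = 48.0000 + 6.3643 = 54.3643
segment 5 (157.5° to 210.2°, uniform, h = 13) is passed completely: s = 48.0000 + (13) = 61.0000
θ = 212.9° falls in segment 6 (210.2° to 360°, cycloidal, h = -61): β = 212.9 − 210.2 = 2.7°, B = 149.8°; Δs = -61·(0.0180 − sin(2π·0.0180)/(2π)) = -0.0023; s = 61.0000 − 0.0023 = 60.9977
θ = 255.7° falls in segment 6 (210.2° to 360°, cycloidal, h = -61): β = 255.7 − 210.2 = 45.5°, B = 149.8°; Δs = -61·(0.3037 − sin(2π·0.3037)/(2π)) = -9.3678; s = 61.0000 − 9.3678 = 51.6322

θ=151.5°: 43.7522
θ=183.3°: 54.3643
θ=212.9°: 60.9977
θ=255.7°: 51.6322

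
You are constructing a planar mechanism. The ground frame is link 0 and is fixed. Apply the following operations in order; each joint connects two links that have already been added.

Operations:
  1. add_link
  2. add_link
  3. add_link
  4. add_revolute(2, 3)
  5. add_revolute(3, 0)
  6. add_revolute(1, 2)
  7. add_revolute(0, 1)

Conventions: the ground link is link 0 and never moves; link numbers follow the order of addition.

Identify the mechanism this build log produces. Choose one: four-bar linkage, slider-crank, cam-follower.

links: 4 (incl. ground); joints: 4 revolute, 0 prismatic, 0 higher (cam) pair, forming one closed loop
4 links in a single 4R loop → four-bar linkage

four-bar linkage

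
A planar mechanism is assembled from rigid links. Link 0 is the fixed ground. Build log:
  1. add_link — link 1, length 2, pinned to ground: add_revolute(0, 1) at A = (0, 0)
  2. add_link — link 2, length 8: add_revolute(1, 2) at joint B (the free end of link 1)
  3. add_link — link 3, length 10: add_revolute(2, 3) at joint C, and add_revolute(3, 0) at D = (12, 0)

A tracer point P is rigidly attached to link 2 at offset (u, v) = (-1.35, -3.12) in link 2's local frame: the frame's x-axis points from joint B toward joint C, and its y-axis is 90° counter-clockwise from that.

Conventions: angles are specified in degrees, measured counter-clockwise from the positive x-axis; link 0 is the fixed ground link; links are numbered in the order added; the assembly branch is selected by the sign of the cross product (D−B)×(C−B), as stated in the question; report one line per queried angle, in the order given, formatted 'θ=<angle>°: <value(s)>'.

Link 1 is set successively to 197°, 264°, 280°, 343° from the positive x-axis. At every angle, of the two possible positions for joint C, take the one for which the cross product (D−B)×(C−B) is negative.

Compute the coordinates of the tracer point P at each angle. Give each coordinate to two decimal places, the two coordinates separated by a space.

A=(0,0), D=(12.00,0)
θ=197°: B = A + 2.00·(cos197°, sin197°) = (-1.9126, -0.5847)
θ=197°: |BD| = 13.9249
θ=197°: circle(B,8.00) ∩ circle(D,10.00): a=5.6698, h=5.6439
θ=197°:   candidates: C₊=(3.5152,5.2922) cross=78.590; C₋=(3.9892,-5.9856) cross=-78.590
θ=197°:   branch - wants cross < 0 → take C=(3.9892,-5.9856) (cross=-78.590)
θ=197°: ex = (C−B)/|BC| = (0.7377,-0.6751); ey = (0.6751,0.7377)
θ=197°: P = B + -1.35·ex + -3.12·ey = (-5.0149,-1.9751)
θ=264°: B = A + 2.00·(cos264°, sin264°) = (-0.2091, -1.9890)
θ=264°: |BD| = 12.3700
θ=264°: circle(B,8.00) ∩ circle(D,10.00): a=4.7299, h=6.4520
θ=264°:   candidates: C₊=(3.4218,5.1395) cross=79.811; C₋=(5.4967,-7.5965) cross=-79.811
θ=264°:   branch - wants cross < 0 → take C=(5.4967,-7.5965) (cross=-79.811)
θ=264°: ex = (C−B)/|BC| = (0.7132,-0.7009); ey = (0.7009,0.7132)
θ=264°: P = B + -1.35·ex + -3.12·ey = (-3.3588,-3.2680)
θ=280°: B = A + 2.00·(cos280°, sin280°) = (0.3473, -1.9696)
θ=280°: |BD| = 11.8180
θ=280°: circle(B,8.00) ∩ circle(D,10.00): a=4.3859, h=6.6906
θ=280°:   candidates: C₊=(3.5568,5.3584) cross=79.069; C₋=(5.7869,-7.8357) cross=-79.069
θ=280°:   branch - wants cross < 0 → take C=(5.7869,-7.8357) (cross=-79.069)
θ=280°: ex = (C−B)/|BC| = (0.6800,-0.7333); ey = (0.7333,0.6800)
θ=280°: P = B + -1.35·ex + -3.12·ey = (-2.8584,-3.1012)
θ=343°: B = A + 2.00·(cos343°, sin343°) = (1.9126, -0.5847)
θ=343°: |BD| = 10.1043
θ=343°: circle(B,8.00) ∩ circle(D,10.00): a=3.2707, h=7.3008
θ=343°:   candidates: C₊=(4.7554,6.8931) cross=73.770; C₋=(5.6004,-7.6841) cross=-73.770
θ=343°:   branch - wants cross < 0 → take C=(5.6004,-7.6841) (cross=-73.770)
θ=343°: ex = (C−B)/|BC| = (0.4610,-0.8874); ey = (0.8874,0.4610)
θ=343°: P = B + -1.35·ex + -3.12·ey = (-1.4784,-0.8250)

θ=197°: -5.01 -1.98
θ=264°: -3.36 -3.27
θ=280°: -2.86 -3.10
θ=343°: -1.48 -0.82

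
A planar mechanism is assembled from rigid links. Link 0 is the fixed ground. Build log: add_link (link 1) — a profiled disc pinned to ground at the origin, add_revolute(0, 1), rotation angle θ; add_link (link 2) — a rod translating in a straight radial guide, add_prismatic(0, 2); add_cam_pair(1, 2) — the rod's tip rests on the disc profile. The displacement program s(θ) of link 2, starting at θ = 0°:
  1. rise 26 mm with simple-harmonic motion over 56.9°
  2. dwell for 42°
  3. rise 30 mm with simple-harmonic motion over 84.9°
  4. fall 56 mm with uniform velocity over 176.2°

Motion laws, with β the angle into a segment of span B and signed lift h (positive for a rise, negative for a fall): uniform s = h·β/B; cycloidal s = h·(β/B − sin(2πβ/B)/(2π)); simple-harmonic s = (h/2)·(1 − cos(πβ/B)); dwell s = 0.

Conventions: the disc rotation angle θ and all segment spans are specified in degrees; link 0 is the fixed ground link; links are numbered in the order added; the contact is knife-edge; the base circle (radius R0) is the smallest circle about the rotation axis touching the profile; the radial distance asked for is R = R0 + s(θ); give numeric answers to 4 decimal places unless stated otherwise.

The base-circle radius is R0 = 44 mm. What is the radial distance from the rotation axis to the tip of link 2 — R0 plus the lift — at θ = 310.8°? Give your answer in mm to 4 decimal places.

seg 1 [0°–56.9°] simple-harmonic, h=26: full span → s += 26 → s = 26.0000
seg 2 [56.9°–98.9°] dwell: s stays 26.0000
seg 3 [98.9°–183.8°] simple-harmonic, h=30: full span → s += 30 → s = 56.0000
seg 4 [183.8°–360°] uniform, h=-56: θ=310.8° here. β=127, B=176.2. -56·127/176.2 = -40.3632 → s = 15.6368
R = R0 + s = 44 + 15.6368 = 59.6368

59.6368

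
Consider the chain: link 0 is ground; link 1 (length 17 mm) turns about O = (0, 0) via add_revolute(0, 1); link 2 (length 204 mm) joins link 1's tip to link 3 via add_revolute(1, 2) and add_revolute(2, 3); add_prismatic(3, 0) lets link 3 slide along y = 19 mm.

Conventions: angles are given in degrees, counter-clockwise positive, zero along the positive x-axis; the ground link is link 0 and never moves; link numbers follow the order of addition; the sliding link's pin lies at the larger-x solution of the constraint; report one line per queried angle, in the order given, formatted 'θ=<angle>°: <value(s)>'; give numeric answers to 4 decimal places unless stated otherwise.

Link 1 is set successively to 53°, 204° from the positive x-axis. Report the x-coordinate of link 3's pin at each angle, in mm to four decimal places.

geometry: r = 17 mm, L = 204 mm, e = 19 mm
θ=53°: crank pin P = (r cos θ, r sin θ) = (10.230855, 13.576804)
θ=53°: h = r sin θ − e = 13.576804 − 19 = -5.423196
θ=53°: x = r cos θ + √(L² − h²) = 10.230855 + 203.927901 = 214.158757
θ=204°: crank pin P = (r cos θ, r sin θ) = (-15.530273, -6.914523)
θ=204°: h = r sin θ − e = -6.914523 − 19 = -25.914523
θ=204°: x = r cos θ + √(L² − h²) = -15.530273 + 202.347319 = 186.817046

θ=53°: 214.1588
θ=204°: 186.8170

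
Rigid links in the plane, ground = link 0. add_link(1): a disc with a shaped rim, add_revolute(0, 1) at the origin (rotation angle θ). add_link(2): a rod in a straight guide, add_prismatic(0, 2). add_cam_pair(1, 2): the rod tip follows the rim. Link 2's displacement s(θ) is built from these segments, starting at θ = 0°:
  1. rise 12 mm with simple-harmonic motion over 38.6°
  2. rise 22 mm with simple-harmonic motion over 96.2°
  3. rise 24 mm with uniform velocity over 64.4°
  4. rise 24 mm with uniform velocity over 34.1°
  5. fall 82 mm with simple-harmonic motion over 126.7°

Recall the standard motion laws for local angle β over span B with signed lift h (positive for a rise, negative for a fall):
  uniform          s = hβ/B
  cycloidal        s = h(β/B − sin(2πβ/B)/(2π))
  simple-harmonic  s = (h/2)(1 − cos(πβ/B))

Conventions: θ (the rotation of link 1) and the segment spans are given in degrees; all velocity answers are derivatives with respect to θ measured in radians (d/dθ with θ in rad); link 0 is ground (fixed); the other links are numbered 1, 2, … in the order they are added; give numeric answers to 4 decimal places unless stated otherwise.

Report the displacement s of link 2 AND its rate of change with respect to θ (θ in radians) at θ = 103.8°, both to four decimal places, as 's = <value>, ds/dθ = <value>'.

segment 1 (0° to 38.6°, simple-harmonic, h = 12) is passed completely: s = 0.0000 + (12) = 12.0000
θ = 103.8° falls in segment 2 (38.6° to 134.8°, simple-harmonic, h = 22): β = 103.8 − 38.6 = 65.2°, B = 96.2°; Δs = 22/2·(1 − cos(π·0.6778)) = 16.8284; s = 12.0000 + 16.8284 = 28.8284
velocity in seg [38.6°–134.8°] (simple-harmonic), θ in radians: β = 65.2° = 1.1380 rad, B = 96.2° = 1.6790 rad; ds/dθ = (πh/(2B)) sin(πβ/B) = (π·22/(2·1.6790)) sin(π·0.6778) = 17.455420 mm/rad

s = 28.8284, ds/dθ = 17.4554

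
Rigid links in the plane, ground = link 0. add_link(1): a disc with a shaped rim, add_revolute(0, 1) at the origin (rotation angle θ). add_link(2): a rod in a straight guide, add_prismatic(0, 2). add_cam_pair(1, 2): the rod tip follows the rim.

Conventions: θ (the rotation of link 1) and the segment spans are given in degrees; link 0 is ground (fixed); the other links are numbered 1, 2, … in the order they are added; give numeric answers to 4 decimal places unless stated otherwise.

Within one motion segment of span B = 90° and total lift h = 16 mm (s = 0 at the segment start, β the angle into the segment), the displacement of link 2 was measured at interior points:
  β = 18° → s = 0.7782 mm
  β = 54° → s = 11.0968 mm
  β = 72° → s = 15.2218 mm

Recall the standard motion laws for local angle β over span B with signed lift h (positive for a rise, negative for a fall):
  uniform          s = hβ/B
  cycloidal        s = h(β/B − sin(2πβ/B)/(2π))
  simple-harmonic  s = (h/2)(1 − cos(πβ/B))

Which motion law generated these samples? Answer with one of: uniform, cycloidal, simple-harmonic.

candidates at β/B = r: uniform s = h·r (linear in β); cycloidal s = h·(r − sin(2πr)/(2π)); simple-harmonic s = (h/2)(1 − cos(πr))
β=18°: printed 0.7782 | uniform 3.2000, cycloidal 0.7782, simple-harmonic 1.5279
β=54°: printed 11.0968 | uniform 9.6000, cycloidal 11.0968, simple-harmonic 10.4721
β=72°: printed 15.2218 | uniform 12.8000, cycloidal 15.2218, simple-harmonic 14.4721
only one law matches every sample → cycloidal

cycloidal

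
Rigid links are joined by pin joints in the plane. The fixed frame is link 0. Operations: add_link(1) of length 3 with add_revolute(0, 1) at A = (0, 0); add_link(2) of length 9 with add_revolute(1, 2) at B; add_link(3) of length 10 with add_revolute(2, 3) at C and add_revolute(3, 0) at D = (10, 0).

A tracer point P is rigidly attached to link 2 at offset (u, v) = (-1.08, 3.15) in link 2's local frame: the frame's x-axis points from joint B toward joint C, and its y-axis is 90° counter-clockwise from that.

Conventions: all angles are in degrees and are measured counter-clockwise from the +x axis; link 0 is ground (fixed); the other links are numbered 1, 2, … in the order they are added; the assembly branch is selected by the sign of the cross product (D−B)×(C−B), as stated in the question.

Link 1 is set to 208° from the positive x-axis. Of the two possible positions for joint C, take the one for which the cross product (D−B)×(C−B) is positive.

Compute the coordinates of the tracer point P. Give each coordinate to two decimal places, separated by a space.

A=(0,0), D=(10.00,0)
B = A + 3.00·(cos208°, sin208°) = (-2.6488, -1.4084)
|BD| = 12.7270
circle(B,9.00) ∩ circle(D,10.00): a=5.6171, h=7.0320
  candidates: C₊=(2.1555,6.2020) cross=89.496; C₋=(3.7119,-7.7756) cross=-89.496
  branch + wants cross > 0 → take C=(2.1555,6.2020) (cross=89.496)
ex = (C−B)/|BC| = (0.5338,0.8456); ey = (-0.8456,0.5338)
P = B + -1.08·ex + 3.15·ey = (-5.8890,-0.6401)

-5.89 -0.64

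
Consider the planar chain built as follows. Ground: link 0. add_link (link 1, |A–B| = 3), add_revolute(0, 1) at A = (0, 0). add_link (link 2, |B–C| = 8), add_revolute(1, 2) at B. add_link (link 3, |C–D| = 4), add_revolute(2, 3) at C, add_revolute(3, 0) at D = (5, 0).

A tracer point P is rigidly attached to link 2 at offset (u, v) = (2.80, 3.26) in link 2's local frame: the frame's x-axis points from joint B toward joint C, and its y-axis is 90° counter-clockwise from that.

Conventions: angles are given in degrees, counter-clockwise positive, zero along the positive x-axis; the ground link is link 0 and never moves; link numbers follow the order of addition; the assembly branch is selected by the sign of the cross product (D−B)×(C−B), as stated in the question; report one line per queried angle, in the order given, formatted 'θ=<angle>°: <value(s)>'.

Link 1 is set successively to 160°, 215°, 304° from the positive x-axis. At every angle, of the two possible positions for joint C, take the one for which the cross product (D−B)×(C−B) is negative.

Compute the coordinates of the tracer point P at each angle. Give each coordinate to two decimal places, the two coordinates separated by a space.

A=(0,0), D=(5.00,0)
θ=160°: B = A + 3.00·(cos160°, sin160°) = (-2.8191, 1.0261)
θ=160°: |BD| = 7.8861
θ=160°: circle(B,8.00) ∩ circle(D,4.00): a=6.9864, h=3.8975
θ=160°:   candidates: C₊=(4.6150,3.9814) cross=30.736; C₋=(3.6008,-3.7473) cross=-30.736
θ=160°:   branch - wants cross < 0 → take C=(3.6008,-3.7473) (cross=-30.736)
θ=160°: ex = (C−B)/|BC| = (0.8025,-0.5967); ey = (0.5967,0.8025)
θ=160°: P = B + 2.80·ex + 3.26·ey = (1.3730,1.9715)
θ=215°: B = A + 3.00·(cos215°, sin215°) = (-2.4575, -1.7207)
θ=215°: |BD| = 7.6534
θ=215°: circle(B,8.00) ∩ circle(D,4.00): a=6.9626, h=3.9399
θ=215°:   candidates: C₊=(3.4410,3.6837) cross=30.154; C₋=(5.2127,-3.9943) cross=-30.154
θ=215°:   branch - wants cross < 0 → take C=(5.2127,-3.9943) (cross=-30.154)
θ=215°: ex = (C−B)/|BC| = (0.9588,-0.2842); ey = (0.2842,0.9588)
θ=215°: P = B + 2.80·ex + 3.26·ey = (1.1536,0.6091)
θ=304°: B = A + 3.00·(cos304°, sin304°) = (1.6776, -2.4871)
θ=304°: |BD| = 4.1502
θ=304°: circle(B,8.00) ∩ circle(D,4.00): a=7.8579, h=1.5009
θ=304°:   candidates: C₊=(7.0688,3.4235) cross=6.229; C₋=(8.8677,1.0204) cross=-6.229
θ=304°:   branch - wants cross < 0 → take C=(8.8677,1.0204) (cross=-6.229)
θ=304°: ex = (C−B)/|BC| = (0.8988,0.4384); ey = (-0.4384,0.8988)
θ=304°: P = B + 2.80·ex + 3.26·ey = (2.7648,1.6705)

θ=160°: 1.37 1.97
θ=215°: 1.15 0.61
θ=304°: 2.76 1.67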